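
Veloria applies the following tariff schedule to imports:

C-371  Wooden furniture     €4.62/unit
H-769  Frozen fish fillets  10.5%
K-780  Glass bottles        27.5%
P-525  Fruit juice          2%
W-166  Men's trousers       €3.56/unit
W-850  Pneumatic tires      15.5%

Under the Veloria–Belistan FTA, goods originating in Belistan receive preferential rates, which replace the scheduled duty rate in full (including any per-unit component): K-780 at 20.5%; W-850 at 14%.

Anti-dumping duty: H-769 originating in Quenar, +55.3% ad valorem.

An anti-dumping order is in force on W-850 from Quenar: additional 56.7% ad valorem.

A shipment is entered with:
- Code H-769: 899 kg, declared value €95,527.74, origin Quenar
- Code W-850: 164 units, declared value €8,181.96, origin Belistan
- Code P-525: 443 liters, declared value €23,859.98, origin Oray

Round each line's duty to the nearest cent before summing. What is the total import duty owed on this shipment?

Line 1 (H-769, Quenar, 899 kg, €95,527.74):
Base rate for H-769 is 10.5%.
Additional duty on H-769 from Quenar: +55.3%. Applied ad valorem rate: 10.5% + 55.3% = 65.8%.
Duty = €95,527.74 × 65.8% = €62,857.25.
Line 2 (W-850, Belistan, 164 units, €8,181.96):
Base rate for W-850 is 15.5%.
Origin Belistan qualifies under the Veloria–Belistan agreement and W-850 is covered: preferential rate 14% applies instead.
The additional-duty order on W-850 targets Quenar, not Belistan; it does not apply.
Duty = €8,181.96 × 14% = €1,145.47.
Line 3 (P-525, Oray, 443 liters, €23,859.98):
Base rate for P-525 is 2%.
Duty = €23,859.98 × 2% = €477.20.
Total = €62,857.25 + €1,145.47 + €477.20 = €64,479.92.

€64,479.92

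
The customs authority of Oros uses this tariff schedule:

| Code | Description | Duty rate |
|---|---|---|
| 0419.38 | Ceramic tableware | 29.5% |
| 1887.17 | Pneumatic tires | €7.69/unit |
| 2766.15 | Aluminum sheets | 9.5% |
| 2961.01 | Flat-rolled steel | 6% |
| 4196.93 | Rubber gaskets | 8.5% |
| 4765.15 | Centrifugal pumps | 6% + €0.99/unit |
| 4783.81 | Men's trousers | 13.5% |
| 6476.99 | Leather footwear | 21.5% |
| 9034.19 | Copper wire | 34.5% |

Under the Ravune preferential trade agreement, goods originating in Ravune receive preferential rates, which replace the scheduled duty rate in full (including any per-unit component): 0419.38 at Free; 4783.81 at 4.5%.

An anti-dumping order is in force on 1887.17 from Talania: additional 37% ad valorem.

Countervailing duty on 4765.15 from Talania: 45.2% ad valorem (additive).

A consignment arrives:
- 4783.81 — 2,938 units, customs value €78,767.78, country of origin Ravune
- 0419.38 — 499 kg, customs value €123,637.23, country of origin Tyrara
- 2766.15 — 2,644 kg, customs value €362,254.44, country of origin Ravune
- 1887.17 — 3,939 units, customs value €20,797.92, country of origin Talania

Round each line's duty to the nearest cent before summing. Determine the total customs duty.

Line 1 (4783.81, Ravune, 2,938 units, €78,767.78):
Base rate for 4783.81 is 13.5%.
Origin Ravune qualifies under the Oros–Ravune agreement and 4783.81 is covered: preferential rate 4.5% applies instead.
Duty = €78,767.78 × 4.5% = €3,544.55.
Line 2 (0419.38, Tyrara, 499 kg, €123,637.23):
Base rate for 0419.38 is 29.5%.
0419.38 has an FTA preferential rate, but origin Tyrara is not Ravune; base rate stands.
Duty = €123,637.23 × 29.5% = €36,472.98.
Line 3 (2766.15, Ravune, 2,644 kg, €362,254.44):
Base rate for 2766.15 is 9.5%.
Origin Ravune is the FTA partner but 2766.15 is not on the preference list; base rate stands.
Duty = €362,254.44 × 9.5% = €34,414.17.
Line 4 (1887.17, Talania, 3,939 units, €20,797.92):
Base rate for 1887.17 is €7.69/unit.
Additional duty on 1887.17 from Talania: +37% ad valorem. Applied ad valorem rate = 37%.
Duty = €20,797.92 × 37% + 3,939 × €7.69 = €37,986.14.
Total = €3,544.55 + €36,472.98 + €34,414.17 + €37,986.14 = €112,417.84.

€112,417.84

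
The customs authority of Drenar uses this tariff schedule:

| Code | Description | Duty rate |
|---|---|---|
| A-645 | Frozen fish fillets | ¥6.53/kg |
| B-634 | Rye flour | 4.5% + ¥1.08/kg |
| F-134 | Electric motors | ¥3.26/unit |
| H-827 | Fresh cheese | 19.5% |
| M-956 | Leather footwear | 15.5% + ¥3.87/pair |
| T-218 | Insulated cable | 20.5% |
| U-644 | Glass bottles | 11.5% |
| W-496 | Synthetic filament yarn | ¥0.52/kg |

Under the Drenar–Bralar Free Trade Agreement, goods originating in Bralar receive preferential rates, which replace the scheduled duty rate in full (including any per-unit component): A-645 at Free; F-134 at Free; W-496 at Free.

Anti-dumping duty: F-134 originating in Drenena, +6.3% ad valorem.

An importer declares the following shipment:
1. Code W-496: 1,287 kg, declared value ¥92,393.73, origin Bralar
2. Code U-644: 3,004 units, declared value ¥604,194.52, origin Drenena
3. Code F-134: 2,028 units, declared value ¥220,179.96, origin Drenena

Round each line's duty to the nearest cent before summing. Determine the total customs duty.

¥89,964.99

Line 1 (W-496, Bralar, 1,287 kg, ¥92,393.73):
Base rate for W-496 is ¥0.52/kg.
Origin Bralar qualifies under the Drenar–Bralar agreement and W-496 is covered: preferential rate Free applies instead.
Duty = ¥92,393.73 × 0% = ¥0.00.
Line 2 (U-644, Drenena, 3,004 units, ¥604,194.52):
Base rate for U-644 is 11.5%.
Duty = ¥604,194.52 × 11.5% = ¥69,482.37.
Line 3 (F-134, Drenena, 2,028 units, ¥220,179.96):
Base rate for F-134 is ¥3.26/unit.
F-134 has an FTA preferential rate, but origin Drenena is not Bralar; base rate stands.
Additional duty on F-134 from Drenena: +6.3% ad valorem. Applied ad valorem rate = 6.3%.
Duty = ¥220,179.96 × 6.3% + 2,028 × ¥3.26 = ¥20,482.62.
Total = ¥0.00 + ¥69,482.37 + ¥20,482.62 = ¥89,964.99.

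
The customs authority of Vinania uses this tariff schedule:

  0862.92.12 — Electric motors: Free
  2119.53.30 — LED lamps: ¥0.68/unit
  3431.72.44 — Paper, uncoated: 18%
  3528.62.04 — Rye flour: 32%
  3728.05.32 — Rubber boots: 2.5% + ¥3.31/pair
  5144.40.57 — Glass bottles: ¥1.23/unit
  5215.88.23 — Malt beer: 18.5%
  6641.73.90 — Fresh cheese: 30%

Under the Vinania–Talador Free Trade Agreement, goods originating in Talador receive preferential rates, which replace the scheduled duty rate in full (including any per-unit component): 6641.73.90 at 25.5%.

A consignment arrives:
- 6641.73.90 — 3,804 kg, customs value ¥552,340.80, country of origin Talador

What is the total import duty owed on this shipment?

¥140,846.90

Line 1 (6641.73.90, Talador, 3,804 kg, ¥552,340.80):
Base rate for 6641.73.90 is 30%.
Origin Talador qualifies under the Vinania–Talador agreement and 6641.73.90 is covered: preferential rate 25.5% applies instead.
Duty = ¥552,340.80 × 25.5% = ¥140,846.90.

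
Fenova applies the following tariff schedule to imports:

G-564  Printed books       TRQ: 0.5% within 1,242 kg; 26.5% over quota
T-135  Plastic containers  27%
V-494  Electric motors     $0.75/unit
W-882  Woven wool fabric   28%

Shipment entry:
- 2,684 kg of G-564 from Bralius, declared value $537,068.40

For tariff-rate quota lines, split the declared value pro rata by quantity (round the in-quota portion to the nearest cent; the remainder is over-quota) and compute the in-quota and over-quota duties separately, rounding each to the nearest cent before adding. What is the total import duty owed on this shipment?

Line 1 (G-564, Bralius, 2,684 kg, $537,068.40):
Code G-564 is under a tariff-rate quota (threshold 1,242 kg). In-quota: 1,242 kg at 0.5%; over-quota: 1,442 kg at 26.5%.
Pro-rata value split: in-quota = $537,068.40 × 1,242/2,684 = $248,524.20; over-quota = $537,068.40 − $248,524.20 = $288,544.20.
In-quota duty = $248,524.20 × 0.5% = $1,242.62. Over-quota duty = $288,544.20 × 26.5% = $76,464.21.
Line duty = $1,242.62 + $76,464.21 = $77,706.83.

$77,706.83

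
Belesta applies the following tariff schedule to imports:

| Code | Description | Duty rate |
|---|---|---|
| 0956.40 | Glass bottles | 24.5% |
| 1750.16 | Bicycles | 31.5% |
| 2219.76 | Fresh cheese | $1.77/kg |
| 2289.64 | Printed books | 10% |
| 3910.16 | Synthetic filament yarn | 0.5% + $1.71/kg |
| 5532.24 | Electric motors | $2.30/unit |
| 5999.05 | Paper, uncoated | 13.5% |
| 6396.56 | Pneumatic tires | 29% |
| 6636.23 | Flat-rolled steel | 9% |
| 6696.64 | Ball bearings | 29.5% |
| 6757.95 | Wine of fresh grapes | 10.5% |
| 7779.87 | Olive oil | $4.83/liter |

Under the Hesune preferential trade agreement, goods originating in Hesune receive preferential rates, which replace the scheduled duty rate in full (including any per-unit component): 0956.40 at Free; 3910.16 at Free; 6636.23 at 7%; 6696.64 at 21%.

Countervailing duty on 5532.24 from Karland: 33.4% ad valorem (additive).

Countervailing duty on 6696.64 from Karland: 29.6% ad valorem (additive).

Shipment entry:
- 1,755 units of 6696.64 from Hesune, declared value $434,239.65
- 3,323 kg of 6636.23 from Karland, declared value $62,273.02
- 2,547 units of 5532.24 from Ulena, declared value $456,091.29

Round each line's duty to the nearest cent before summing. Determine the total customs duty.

$102,653.00

Line 1 (6696.64, Hesune, 1,755 units, $434,239.65):
Base rate for 6696.64 is 29.5%.
Origin Hesune qualifies under the Belesta–Hesune agreement and 6696.64 is covered: preferential rate 21% applies instead.
The additional-duty order on 6696.64 targets Karland, not Hesune; it does not apply.
Duty = $434,239.65 × 21% = $91,190.33.
Line 2 (6636.23, Karland, 3,323 kg, $62,273.02):
Base rate for 6636.23 is 9%.
6636.23 has an FTA preferential rate, but origin Karland is not Hesune; base rate stands.
Duty = $62,273.02 × 9% = $5,604.57.
Line 3 (5532.24, Ulena, 2,547 units, $456,091.29):
Base rate for 5532.24 is $2.30/unit.
The additional-duty order on 5532.24 targets Karland, not Ulena; it does not apply.
Duty = 2,547 × $2.30 = $5,858.10.
Total = $91,190.33 + $5,604.57 + $5,858.10 = $102,653.00.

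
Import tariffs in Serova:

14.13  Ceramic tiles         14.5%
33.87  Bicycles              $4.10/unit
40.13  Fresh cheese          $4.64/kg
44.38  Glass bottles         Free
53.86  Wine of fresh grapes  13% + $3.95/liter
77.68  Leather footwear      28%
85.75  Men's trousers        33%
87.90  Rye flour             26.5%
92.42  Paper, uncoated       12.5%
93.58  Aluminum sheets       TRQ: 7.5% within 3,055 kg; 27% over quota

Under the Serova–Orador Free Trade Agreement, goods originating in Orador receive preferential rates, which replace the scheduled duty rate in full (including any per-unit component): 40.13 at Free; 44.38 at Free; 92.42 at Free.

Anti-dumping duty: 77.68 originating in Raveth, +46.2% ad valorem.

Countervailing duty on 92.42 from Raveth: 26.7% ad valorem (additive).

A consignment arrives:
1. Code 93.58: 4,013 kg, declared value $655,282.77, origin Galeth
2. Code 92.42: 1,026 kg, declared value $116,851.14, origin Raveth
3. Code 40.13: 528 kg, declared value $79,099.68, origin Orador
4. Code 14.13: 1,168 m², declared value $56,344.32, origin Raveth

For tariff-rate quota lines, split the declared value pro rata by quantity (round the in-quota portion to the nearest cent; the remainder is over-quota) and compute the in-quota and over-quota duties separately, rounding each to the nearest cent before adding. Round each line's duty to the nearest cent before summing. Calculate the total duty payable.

$133,625.99

Line 1 (93.58, Galeth, 4,013 kg, $655,282.77):
Code 93.58 is under a tariff-rate quota (threshold 3,055 kg). In-quota: 3,055 kg at 7.5%; over-quota: 958 kg at 27%.
Pro-rata value split: in-quota = $655,282.77 × 3,055/4,013 = $498,850.95; over-quota = $655,282.77 − $498,850.95 = $156,431.82.
In-quota duty = $498,850.95 × 7.5% = $37,413.82. Over-quota duty = $156,431.82 × 27% = $42,236.59.
Line duty = $37,413.82 + $42,236.59 = $79,650.41.
Line 2 (92.42, Raveth, 1,026 kg, $116,851.14):
Base rate for 92.42 is 12.5%.
92.42 has an FTA preferential rate, but origin Raveth is not Orador; base rate stands.
Additional duty on 92.42 from Raveth: +26.7%. Applied ad valorem rate: 12.5% + 26.7% = 39.2%.
Duty = $116,851.14 × 39.2% = $45,805.65.
Line 3 (40.13, Orador, 528 kg, $79,099.68):
Base rate for 40.13 is $4.64/kg.
Origin Orador qualifies under the Serova–Orador agreement and 40.13 is covered: preferential rate Free applies instead.
Duty = $79,099.68 × 0% = $0.00.
Line 4 (14.13, Raveth, 1,168 m², $56,344.32):
Base rate for 14.13 is 14.5%.
Duty = $56,344.32 × 14.5% = $8,169.93.
Total = $79,650.41 + $45,805.65 + $0.00 + $8,169.93 = $133,625.99.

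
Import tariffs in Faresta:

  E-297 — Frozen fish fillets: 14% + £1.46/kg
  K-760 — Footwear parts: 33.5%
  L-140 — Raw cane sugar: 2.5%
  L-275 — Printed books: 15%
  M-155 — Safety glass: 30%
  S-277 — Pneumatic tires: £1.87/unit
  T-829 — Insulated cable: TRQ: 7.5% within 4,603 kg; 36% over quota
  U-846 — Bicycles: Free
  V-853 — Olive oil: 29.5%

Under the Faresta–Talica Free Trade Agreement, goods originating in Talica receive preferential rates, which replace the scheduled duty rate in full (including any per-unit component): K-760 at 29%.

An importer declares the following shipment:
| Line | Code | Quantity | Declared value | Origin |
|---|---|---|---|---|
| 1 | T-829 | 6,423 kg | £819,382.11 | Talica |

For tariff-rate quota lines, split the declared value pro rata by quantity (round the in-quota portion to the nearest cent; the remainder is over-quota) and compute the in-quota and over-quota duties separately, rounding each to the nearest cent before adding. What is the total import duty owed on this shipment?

Line 1 (T-829, Talica, 6,423 kg, £819,382.11):
Code T-829 is under a tariff-rate quota (threshold 4,603 kg). In-quota: 4,603 kg at 7.5%; over-quota: 1,820 kg at 36%.
Pro-rata value split: in-quota = £819,382.11 × 4,603/6,423 = £587,204.71; over-quota = £819,382.11 − £587,204.71 = £232,177.40.
In-quota duty = £587,204.71 × 7.5% = £44,040.35. Over-quota duty = £232,177.40 × 36% = £83,583.86.
Line duty = £44,040.35 + £83,583.86 = £127,624.21.

£127,624.21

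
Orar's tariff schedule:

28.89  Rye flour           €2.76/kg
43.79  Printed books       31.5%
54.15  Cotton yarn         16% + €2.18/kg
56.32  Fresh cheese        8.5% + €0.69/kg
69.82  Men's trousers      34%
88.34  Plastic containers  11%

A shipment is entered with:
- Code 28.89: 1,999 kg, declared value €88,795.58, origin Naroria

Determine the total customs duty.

Line 1 (28.89, Naroria, 1,999 kg, €88,795.58):
Base rate for 28.89 is €2.76/kg.
Duty = 1,999 × €2.76 = €5,517.24.

€5,517.24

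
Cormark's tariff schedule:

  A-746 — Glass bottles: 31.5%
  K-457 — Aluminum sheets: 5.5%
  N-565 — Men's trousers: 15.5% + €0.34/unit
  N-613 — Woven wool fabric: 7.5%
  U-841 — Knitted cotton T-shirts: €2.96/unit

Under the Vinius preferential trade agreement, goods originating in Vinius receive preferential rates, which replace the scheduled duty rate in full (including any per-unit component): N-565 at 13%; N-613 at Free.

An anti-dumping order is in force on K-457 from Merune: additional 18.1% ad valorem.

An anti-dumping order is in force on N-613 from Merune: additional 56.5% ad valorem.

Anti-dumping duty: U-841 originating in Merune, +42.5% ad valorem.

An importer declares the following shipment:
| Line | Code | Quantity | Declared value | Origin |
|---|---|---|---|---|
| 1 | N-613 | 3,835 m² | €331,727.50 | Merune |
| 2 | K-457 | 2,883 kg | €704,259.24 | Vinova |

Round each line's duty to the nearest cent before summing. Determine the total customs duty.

€251,039.86

Line 1 (N-613, Merune, 3,835 m², €331,727.50):
Base rate for N-613 is 7.5%.
N-613 has an FTA preferential rate, but origin Merune is not Vinius; base rate stands.
Additional duty on N-613 from Merune: +56.5%. Applied ad valorem rate: 7.5% + 56.5% = 64%.
Duty = €331,727.50 × 64% = €212,305.60.
Line 2 (K-457, Vinova, 2,883 kg, €704,259.24):
Base rate for K-457 is 5.5%.
The additional-duty order on K-457 targets Merune, not Vinova; it does not apply.
Duty = €704,259.24 × 5.5% = €38,734.26.
Total = €212,305.60 + €38,734.26 = €251,039.86.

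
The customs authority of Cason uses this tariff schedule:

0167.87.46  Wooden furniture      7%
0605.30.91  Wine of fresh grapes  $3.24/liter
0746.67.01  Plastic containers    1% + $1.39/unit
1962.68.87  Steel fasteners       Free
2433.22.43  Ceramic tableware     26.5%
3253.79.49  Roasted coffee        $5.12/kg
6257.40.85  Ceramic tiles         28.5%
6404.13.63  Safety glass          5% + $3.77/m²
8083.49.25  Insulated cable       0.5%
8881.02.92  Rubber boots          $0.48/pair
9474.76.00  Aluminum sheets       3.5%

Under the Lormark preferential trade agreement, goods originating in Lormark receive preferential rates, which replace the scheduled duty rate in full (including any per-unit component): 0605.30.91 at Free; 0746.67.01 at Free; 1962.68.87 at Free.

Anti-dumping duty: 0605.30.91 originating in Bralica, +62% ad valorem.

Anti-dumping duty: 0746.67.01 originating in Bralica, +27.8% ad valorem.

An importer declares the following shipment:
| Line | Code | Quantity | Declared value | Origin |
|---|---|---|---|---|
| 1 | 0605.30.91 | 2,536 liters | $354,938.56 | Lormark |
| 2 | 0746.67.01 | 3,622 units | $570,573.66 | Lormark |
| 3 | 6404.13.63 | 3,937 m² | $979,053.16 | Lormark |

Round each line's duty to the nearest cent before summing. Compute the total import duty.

$63,795.15

Line 1 (0605.30.91, Lormark, 2,536 liters, $354,938.56):
Base rate for 0605.30.91 is $3.24/liter.
Origin Lormark qualifies under the Cason–Lormark agreement and 0605.30.91 is covered: preferential rate Free applies instead.
The additional-duty order on 0605.30.91 targets Bralica, not Lormark; it does not apply.
Duty = $354,938.56 × 0% = $0.00.
Line 2 (0746.67.01, Lormark, 3,622 units, $570,573.66):
Base rate for 0746.67.01 is 1% + $1.39/unit.
Origin Lormark qualifies under the Cason–Lormark agreement and 0746.67.01 is covered: preferential rate Free applies instead.
The additional-duty order on 0746.67.01 targets Bralica, not Lormark; it does not apply.
Duty = $570,573.66 × 0% = $0.00.
Line 3 (6404.13.63, Lormark, 3,937 m², $979,053.16):
Base rate for 6404.13.63 is 5% + $3.77/m².
Origin Lormark is the FTA partner but 6404.13.63 is not on the preference list; base rate stands.
Duty = $979,053.16 × 5% + 3,937 × $3.77 = $63,795.15.
Total = $0.00 + $0.00 + $63,795.15 = $63,795.15.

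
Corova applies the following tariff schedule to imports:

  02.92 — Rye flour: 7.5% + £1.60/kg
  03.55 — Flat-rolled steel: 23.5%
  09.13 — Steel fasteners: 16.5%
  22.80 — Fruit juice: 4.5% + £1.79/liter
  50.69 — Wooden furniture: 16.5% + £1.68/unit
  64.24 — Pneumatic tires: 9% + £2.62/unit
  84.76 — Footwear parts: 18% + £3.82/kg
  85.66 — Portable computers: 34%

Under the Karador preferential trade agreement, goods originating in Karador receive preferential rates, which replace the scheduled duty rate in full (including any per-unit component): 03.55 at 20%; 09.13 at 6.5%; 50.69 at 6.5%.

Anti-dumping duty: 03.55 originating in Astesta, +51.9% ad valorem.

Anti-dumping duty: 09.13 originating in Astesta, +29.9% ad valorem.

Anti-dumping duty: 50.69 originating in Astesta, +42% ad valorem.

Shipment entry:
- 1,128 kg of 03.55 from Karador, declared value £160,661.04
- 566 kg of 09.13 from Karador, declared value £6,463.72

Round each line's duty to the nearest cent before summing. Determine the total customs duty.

£32,552.35

Line 1 (03.55, Karador, 1,128 kg, £160,661.04):
Base rate for 03.55 is 23.5%.
Origin Karador qualifies under the Corova–Karador agreement and 03.55 is covered: preferential rate 20% applies instead.
The additional-duty order on 03.55 targets Astesta, not Karador; it does not apply.
Duty = £160,661.04 × 20% = £32,132.21.
Line 2 (09.13, Karador, 566 kg, £6,463.72):
Base rate for 09.13 is 16.5%.
Origin Karador qualifies under the Corova–Karador agreement and 09.13 is covered: preferential rate 6.5% applies instead.
The additional-duty order on 09.13 targets Astesta, not Karador; it does not apply.
Duty = £6,463.72 × 6.5% = £420.14.
Total = £32,132.21 + £420.14 = £32,552.35.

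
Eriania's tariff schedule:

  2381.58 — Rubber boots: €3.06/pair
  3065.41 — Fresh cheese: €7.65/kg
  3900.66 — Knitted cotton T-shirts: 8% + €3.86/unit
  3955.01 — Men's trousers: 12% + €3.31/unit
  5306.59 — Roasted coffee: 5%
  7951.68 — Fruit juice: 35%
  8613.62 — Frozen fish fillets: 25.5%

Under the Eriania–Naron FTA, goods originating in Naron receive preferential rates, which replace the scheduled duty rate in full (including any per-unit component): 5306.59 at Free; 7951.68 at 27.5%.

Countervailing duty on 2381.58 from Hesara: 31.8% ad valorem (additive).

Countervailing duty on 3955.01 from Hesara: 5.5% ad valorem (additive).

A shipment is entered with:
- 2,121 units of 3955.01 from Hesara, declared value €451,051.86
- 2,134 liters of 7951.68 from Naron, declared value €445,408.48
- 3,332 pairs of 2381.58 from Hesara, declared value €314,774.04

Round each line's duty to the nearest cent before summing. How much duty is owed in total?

Line 1 (3955.01, Hesara, 2,121 units, €451,051.86):
Base rate for 3955.01 is 12% + €3.31/unit.
Additional duty on 3955.01 from Hesara: +5.5%. Applied ad valorem rate: 12% + 5.5% = 17.5%.
Duty = €451,051.86 × 17.5% + 2,121 × €3.31 = €85,954.59.
Line 2 (7951.68, Naron, 2,134 liters, €445,408.48):
Base rate for 7951.68 is 35%.
Origin Naron qualifies under the Eriania–Naron agreement and 7951.68 is covered: preferential rate 27.5% applies instead.
Duty = €445,408.48 × 27.5% = €122,487.33.
Line 3 (2381.58, Hesara, 3,332 pairs, €314,774.04):
Base rate for 2381.58 is €3.06/pair.
Additional duty on 2381.58 from Hesara: +31.8% ad valorem. Applied ad valorem rate = 31.8%.
Duty = €314,774.04 × 31.8% + 3,332 × €3.06 = €110,294.06.
Total = €85,954.59 + €122,487.33 + €110,294.06 = €318,735.98.

€318,735.98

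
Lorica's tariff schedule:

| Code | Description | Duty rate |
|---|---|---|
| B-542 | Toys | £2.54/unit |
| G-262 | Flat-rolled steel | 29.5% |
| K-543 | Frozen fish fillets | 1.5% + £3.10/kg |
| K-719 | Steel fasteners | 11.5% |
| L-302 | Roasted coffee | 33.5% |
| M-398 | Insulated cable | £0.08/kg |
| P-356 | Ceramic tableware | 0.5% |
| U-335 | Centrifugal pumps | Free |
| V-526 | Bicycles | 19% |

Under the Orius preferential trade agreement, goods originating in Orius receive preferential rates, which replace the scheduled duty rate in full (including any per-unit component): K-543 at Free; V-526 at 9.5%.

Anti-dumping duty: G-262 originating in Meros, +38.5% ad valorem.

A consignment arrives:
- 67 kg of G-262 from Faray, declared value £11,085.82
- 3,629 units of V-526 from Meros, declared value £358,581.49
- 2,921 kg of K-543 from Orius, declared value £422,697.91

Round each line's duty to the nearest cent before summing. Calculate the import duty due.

£71,400.80

Line 1 (G-262, Faray, 67 kg, £11,085.82):
Base rate for G-262 is 29.5%.
The additional-duty order on G-262 targets Meros, not Faray; it does not apply.
Duty = £11,085.82 × 29.5% = £3,270.32.
Line 2 (V-526, Meros, 3,629 units, £358,581.49):
Base rate for V-526 is 19%.
V-526 has an FTA preferential rate, but origin Meros is not Orius; base rate stands.
Duty = £358,581.49 × 19% = £68,130.48.
Line 3 (K-543, Orius, 2,921 kg, £422,697.91):
Base rate for K-543 is 1.5% + £3.10/kg.
Origin Orius qualifies under the Lorica–Orius agreement and K-543 is covered: preferential rate Free applies instead.
Duty = £422,697.91 × 0% = £0.00.
Total = £3,270.32 + £68,130.48 + £0.00 = £71,400.80.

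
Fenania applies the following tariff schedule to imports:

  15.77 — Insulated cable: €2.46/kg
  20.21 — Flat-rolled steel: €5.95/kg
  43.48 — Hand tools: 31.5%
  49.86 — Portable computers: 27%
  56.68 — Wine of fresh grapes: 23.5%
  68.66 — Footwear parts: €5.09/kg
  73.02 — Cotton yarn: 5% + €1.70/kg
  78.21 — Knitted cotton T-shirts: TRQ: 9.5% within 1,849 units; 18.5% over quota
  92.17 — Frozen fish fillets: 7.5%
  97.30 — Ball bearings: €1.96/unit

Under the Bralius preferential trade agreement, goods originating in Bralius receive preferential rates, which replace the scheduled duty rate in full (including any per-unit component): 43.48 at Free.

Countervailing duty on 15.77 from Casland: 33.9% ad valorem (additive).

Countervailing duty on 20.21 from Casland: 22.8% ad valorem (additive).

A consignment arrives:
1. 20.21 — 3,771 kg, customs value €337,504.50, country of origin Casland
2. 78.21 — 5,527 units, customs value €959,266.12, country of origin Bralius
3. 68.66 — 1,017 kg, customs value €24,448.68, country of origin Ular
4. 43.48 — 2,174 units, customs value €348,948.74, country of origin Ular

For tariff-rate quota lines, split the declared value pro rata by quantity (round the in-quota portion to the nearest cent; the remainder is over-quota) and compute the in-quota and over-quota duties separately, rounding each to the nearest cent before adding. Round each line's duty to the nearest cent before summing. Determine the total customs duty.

Line 1 (20.21, Casland, 3,771 kg, €337,504.50):
Base rate for 20.21 is €5.95/kg.
Additional duty on 20.21 from Casland: +22.8% ad valorem. Applied ad valorem rate = 22.8%.
Duty = €337,504.50 × 22.8% + 3,771 × €5.95 = €99,388.48.
Line 2 (78.21, Bralius, 5,527 units, €959,266.12):
Code 78.21 is under a tariff-rate quota (threshold 1,849 units). In-quota: 1,849 units at 9.5%; over-quota: 3,678 units at 18.5%.
Pro-rata value split: in-quota = €959,266.12 × 1,849/5,527 = €320,912.44; over-quota = €959,266.12 − €320,912.44 = €638,353.68.
In-quota duty = €320,912.44 × 9.5% = €30,486.68. Over-quota duty = €638,353.68 × 18.5% = €118,095.43.
Line duty = €30,486.68 + €118,095.43 = €148,582.11.
Line 3 (68.66, Ular, 1,017 kg, €24,448.68):
Base rate for 68.66 is €5.09/kg.
Duty = 1,017 × €5.09 = €5,176.53.
Line 4 (43.48, Ular, 2,174 units, €348,948.74):
Base rate for 43.48 is 31.5%.
43.48 has an FTA preferential rate, but origin Ular is not Bralius; base rate stands.
Duty = €348,948.74 × 31.5% = €109,918.85.
Total = €99,388.48 + €148,582.11 + €5,176.53 + €109,918.85 = €363,065.97.

€363,065.97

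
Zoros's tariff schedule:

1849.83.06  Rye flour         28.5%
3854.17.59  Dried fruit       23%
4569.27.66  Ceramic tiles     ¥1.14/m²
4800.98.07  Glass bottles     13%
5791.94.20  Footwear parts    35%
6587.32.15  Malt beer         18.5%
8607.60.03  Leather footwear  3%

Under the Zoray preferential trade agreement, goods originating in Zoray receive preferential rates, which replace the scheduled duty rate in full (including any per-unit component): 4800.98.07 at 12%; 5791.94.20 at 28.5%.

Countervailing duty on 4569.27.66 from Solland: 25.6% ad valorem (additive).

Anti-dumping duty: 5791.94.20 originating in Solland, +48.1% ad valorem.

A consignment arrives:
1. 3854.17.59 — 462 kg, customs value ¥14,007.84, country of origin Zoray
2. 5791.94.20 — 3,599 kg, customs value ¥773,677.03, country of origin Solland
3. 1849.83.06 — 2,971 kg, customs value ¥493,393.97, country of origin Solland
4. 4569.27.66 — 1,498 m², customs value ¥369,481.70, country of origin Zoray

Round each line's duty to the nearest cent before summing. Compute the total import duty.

¥788,472.41

Line 1 (3854.17.59, Zoray, 462 kg, ¥14,007.84):
Base rate for 3854.17.59 is 23%.
Origin Zoray is the FTA partner but 3854.17.59 is not on the preference list; base rate stands.
Duty = ¥14,007.84 × 23% = ¥3,221.80.
Line 2 (5791.94.20, Solland, 3,599 kg, ¥773,677.03):
Base rate for 5791.94.20 is 35%.
5791.94.20 has an FTA preferential rate, but origin Solland is not Zoray; base rate stands.
Additional duty on 5791.94.20 from Solland: +48.1%. Applied ad valorem rate: 35% + 48.1% = 83.1%.
Duty = ¥773,677.03 × 83.1% = ¥642,925.61.
Line 3 (1849.83.06, Solland, 2,971 kg, ¥493,393.97):
Base rate for 1849.83.06 is 28.5%.
Duty = ¥493,393.97 × 28.5% = ¥140,617.28.
Line 4 (4569.27.66, Zoray, 1,498 m², ¥369,481.70):
Base rate for 4569.27.66 is ¥1.14/m².
Origin Zoray is the FTA partner but 4569.27.66 is not on the preference list; base rate stands.
The additional-duty order on 4569.27.66 targets Solland, not Zoray; it does not apply.
Duty = 1,498 × ¥1.14 = ¥1,707.72.
Total = ¥3,221.80 + ¥642,925.61 + ¥140,617.28 + ¥1,707.72 = ¥788,472.41.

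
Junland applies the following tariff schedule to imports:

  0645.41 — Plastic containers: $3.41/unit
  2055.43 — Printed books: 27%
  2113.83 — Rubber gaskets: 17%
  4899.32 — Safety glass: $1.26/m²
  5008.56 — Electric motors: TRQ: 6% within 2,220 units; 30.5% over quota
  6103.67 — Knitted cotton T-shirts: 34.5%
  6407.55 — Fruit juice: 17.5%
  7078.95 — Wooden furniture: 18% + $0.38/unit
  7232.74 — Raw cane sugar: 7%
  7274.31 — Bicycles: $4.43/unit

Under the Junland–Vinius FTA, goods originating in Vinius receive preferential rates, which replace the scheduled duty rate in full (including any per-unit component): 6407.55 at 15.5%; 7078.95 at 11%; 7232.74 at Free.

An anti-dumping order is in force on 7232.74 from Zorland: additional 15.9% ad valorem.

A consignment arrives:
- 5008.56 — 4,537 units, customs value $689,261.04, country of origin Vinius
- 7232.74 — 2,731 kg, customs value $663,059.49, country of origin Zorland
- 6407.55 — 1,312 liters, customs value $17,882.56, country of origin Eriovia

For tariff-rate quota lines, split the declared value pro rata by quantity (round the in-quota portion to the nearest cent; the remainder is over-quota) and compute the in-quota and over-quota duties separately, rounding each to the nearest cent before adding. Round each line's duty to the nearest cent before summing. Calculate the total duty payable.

$282,565.40

Line 1 (5008.56, Vinius, 4,537 units, $689,261.04):
Code 5008.56 is under a tariff-rate quota (threshold 2,220 units). In-quota: 2,220 units at 6%; over-quota: 2,317 units at 30.5%.
Pro-rata value split: in-quota = $689,261.04 × 2,220/4,537 = $337,262.40; over-quota = $689,261.04 − $337,262.40 = $351,998.64.
In-quota duty = $337,262.40 × 6% = $20,235.74. Over-quota duty = $351,998.64 × 30.5% = $107,359.59.
Line duty = $20,235.74 + $107,359.59 = $127,595.33.
Line 2 (7232.74, Zorland, 2,731 kg, $663,059.49):
Base rate for 7232.74 is 7%.
7232.74 has an FTA preferential rate, but origin Zorland is not Vinius; base rate stands.
Additional duty on 7232.74 from Zorland: +15.9%. Applied ad valorem rate: 7% + 15.9% = 22.9%.
Duty = $663,059.49 × 22.9% = $151,840.62.
Line 3 (6407.55, Eriovia, 1,312 liters, $17,882.56):
Base rate for 6407.55 is 17.5%.
6407.55 has an FTA preferential rate, but origin Eriovia is not Vinius; base rate stands.
Duty = $17,882.56 × 17.5% = $3,129.45.
Total = $127,595.33 + $151,840.62 + $3,129.45 = $282,565.40.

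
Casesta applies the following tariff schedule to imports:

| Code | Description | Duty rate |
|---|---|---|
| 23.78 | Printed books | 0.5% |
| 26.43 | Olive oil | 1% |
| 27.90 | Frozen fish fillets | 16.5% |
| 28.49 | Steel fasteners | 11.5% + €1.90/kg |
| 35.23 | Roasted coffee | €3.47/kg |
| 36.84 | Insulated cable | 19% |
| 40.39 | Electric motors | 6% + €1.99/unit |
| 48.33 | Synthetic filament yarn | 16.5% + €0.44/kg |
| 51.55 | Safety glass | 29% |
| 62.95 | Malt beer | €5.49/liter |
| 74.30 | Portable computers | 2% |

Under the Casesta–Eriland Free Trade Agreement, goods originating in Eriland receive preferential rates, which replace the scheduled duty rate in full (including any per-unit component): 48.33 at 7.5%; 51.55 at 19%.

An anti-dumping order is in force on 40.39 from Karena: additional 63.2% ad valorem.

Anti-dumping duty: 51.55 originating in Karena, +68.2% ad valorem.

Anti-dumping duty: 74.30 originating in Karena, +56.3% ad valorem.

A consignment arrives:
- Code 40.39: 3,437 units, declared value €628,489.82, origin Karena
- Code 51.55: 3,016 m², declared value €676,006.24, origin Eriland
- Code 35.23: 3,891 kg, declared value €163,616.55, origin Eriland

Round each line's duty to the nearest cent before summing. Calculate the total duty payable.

Line 1 (40.39, Karena, 3,437 units, €628,489.82):
Base rate for 40.39 is 6% + €1.99/unit.
Additional duty on 40.39 from Karena: +63.2%. Applied ad valorem rate: 6% + 63.2% = 69.2%.
Duty = €628,489.82 × 69.2% + 3,437 × €1.99 = €441,754.59.
Line 2 (51.55, Eriland, 3,016 m², €676,006.24):
Base rate for 51.55 is 29%.
Origin Eriland qualifies under the Casesta–Eriland agreement and 51.55 is covered: preferential rate 19% applies instead.
The additional-duty order on 51.55 targets Karena, not Eriland; it does not apply.
Duty = €676,006.24 × 19% = €128,441.19.
Line 3 (35.23, Eriland, 3,891 kg, €163,616.55):
Base rate for 35.23 is €3.47/kg.
Origin Eriland is the FTA partner but 35.23 is not on the preference list; base rate stands.
Duty = 3,891 × €3.47 = €13,501.77.
Total = €441,754.59 + €128,441.19 + €13,501.77 = €583,697.55.

€583,697.55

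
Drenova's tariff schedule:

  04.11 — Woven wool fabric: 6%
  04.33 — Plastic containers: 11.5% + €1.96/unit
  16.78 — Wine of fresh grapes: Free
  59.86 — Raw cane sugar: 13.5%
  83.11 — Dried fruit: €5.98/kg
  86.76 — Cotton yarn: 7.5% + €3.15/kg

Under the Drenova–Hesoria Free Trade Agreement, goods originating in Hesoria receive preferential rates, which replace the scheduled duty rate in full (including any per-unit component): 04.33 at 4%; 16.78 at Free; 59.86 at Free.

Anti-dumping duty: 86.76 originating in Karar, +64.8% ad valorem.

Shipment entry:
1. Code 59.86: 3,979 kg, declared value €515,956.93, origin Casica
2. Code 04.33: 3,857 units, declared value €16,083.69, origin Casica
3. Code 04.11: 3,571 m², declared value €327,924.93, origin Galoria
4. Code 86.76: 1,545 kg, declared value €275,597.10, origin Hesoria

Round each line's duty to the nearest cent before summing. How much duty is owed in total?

Line 1 (59.86, Casica, 3,979 kg, €515,956.93):
Base rate for 59.86 is 13.5%.
59.86 has an FTA preferential rate, but origin Casica is not Hesoria; base rate stands.
Duty = €515,956.93 × 13.5% = €69,654.19.
Line 2 (04.33, Casica, 3,857 units, €16,083.69):
Base rate for 04.33 is 11.5% + €1.96/unit.
04.33 has an FTA preferential rate, but origin Casica is not Hesoria; base rate stands.
Duty = €16,083.69 × 11.5% + 3,857 × €1.96 = €9,409.34.
Line 3 (04.11, Galoria, 3,571 m², €327,924.93):
Base rate for 04.11 is 6%.
Duty = €327,924.93 × 6% = €19,675.50.
Line 4 (86.76, Hesoria, 1,545 kg, €275,597.10):
Base rate for 86.76 is 7.5% + €3.15/kg.
Origin Hesoria is the FTA partner but 86.76 is not on the preference list; base rate stands.
The additional-duty order on 86.76 targets Karar, not Hesoria; it does not apply.
Duty = €275,597.10 × 7.5% + 1,545 × €3.15 = €25,536.53.
Total = €69,654.19 + €9,409.34 + €19,675.50 + €25,536.53 = €124,275.56.

€124,275.56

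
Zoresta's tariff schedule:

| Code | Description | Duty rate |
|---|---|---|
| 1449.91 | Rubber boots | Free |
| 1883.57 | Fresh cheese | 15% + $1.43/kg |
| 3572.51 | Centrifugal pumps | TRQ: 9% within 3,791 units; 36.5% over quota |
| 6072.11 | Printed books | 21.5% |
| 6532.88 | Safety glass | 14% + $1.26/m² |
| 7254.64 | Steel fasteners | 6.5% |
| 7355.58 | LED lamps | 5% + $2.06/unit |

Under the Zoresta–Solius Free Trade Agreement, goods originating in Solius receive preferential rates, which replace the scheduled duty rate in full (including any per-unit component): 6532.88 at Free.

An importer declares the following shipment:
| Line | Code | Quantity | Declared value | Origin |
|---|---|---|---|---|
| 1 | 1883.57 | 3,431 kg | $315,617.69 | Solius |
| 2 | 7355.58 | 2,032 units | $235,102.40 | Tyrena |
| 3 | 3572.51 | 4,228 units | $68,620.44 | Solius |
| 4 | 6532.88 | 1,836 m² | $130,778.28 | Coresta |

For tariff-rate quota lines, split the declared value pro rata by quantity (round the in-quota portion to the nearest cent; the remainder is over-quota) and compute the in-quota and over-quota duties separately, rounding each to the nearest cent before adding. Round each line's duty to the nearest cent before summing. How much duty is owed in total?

$96,938.62

Line 1 (1883.57, Solius, 3,431 kg, $315,617.69):
Base rate for 1883.57 is 15% + $1.43/kg.
Origin Solius is the FTA partner but 1883.57 is not on the preference list; base rate stands.
Duty = $315,617.69 × 15% + 3,431 × $1.43 = $52,248.98.
Line 2 (7355.58, Tyrena, 2,032 units, $235,102.40):
Base rate for 7355.58 is 5% + $2.06/unit.
Duty = $235,102.40 × 5% + 2,032 × $2.06 = $15,941.04.
Line 3 (3572.51, Solius, 4,228 units, $68,620.44):
Code 3572.51 is under a tariff-rate quota (threshold 3,791 units). In-quota: 3,791 units at 9%; over-quota: 437 units at 36.5%.
Pro-rata value split: in-quota = $68,620.44 × 3,791/4,228 = $61,527.93; over-quota = $68,620.44 − $61,527.93 = $7,092.51.
In-quota duty = $61,527.93 × 9% = $5,537.51. Over-quota duty = $7,092.51 × 36.5% = $2,588.77.
Line duty = $5,537.51 + $2,588.77 = $8,126.28.
Line 4 (6532.88, Coresta, 1,836 m², $130,778.28):
Base rate for 6532.88 is 14% + $1.26/m².
6532.88 has an FTA preferential rate, but origin Coresta is not Solius; base rate stands.
Duty = $130,778.28 × 14% + 1,836 × $1.26 = $20,622.32.
Total = $52,248.98 + $15,941.04 + $8,126.28 + $20,622.32 = $96,938.62.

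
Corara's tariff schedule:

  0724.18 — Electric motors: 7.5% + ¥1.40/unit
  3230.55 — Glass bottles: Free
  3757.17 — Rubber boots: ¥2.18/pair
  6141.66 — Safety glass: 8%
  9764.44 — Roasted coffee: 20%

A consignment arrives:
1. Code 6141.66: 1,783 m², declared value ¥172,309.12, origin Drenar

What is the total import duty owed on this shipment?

¥13,784.73

Line 1 (6141.66, Drenar, 1,783 m², ¥172,309.12):
Base rate for 6141.66 is 8%.
Duty = ¥172,309.12 × 8% = ¥13,784.73.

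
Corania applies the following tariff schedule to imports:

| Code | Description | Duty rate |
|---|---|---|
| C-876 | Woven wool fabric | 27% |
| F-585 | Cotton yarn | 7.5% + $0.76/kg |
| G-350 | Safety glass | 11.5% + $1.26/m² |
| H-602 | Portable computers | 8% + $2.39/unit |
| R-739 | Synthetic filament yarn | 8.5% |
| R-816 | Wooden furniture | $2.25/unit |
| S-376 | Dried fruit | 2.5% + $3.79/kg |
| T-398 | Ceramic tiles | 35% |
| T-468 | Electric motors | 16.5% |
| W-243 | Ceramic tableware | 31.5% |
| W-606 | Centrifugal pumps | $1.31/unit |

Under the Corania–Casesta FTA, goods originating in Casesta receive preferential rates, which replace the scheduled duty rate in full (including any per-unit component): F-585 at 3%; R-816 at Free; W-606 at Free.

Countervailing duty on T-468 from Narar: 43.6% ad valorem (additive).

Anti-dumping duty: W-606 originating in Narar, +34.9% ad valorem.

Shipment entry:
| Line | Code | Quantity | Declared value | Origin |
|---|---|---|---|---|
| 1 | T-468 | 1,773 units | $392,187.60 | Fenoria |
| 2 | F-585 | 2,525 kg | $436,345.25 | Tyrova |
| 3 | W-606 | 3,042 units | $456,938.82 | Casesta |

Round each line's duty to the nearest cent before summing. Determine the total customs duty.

$99,355.84

Line 1 (T-468, Fenoria, 1,773 units, $392,187.60):
Base rate for T-468 is 16.5%.
The additional-duty order on T-468 targets Narar, not Fenoria; it does not apply.
Duty = $392,187.60 × 16.5% = $64,710.95.
Line 2 (F-585, Tyrova, 2,525 kg, $436,345.25):
Base rate for F-585 is 7.5% + $0.76/kg.
F-585 has an FTA preferential rate, but origin Tyrova is not Casesta; base rate stands.
Duty = $436,345.25 × 7.5% + 2,525 × $0.76 = $34,644.89.
Line 3 (W-606, Casesta, 3,042 units, $456,938.82):
Base rate for W-606 is $1.31/unit.
Origin Casesta qualifies under the Corania–Casesta agreement and W-606 is covered: preferential rate Free applies instead.
The additional-duty order on W-606 targets Narar, not Casesta; it does not apply.
Duty = $456,938.82 × 0% = $0.00.
Total = $64,710.95 + $34,644.89 + $0.00 = $99,355.84.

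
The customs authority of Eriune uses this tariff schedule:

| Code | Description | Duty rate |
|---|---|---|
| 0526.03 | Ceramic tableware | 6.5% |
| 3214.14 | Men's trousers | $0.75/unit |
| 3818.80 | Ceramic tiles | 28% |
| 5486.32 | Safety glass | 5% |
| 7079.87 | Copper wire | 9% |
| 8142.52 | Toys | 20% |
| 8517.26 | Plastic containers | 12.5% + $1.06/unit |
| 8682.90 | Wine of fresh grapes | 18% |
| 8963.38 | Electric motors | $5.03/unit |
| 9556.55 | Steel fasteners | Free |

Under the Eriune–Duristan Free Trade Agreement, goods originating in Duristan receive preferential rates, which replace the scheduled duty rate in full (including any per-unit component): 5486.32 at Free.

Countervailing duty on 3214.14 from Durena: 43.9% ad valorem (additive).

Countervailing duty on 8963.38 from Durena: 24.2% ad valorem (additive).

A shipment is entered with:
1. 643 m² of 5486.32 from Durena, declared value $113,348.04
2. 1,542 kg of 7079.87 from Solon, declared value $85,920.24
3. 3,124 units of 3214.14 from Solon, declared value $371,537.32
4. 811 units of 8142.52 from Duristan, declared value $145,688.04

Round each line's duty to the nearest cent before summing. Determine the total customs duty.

Line 1 (5486.32, Durena, 643 m², $113,348.04):
Base rate for 5486.32 is 5%.
5486.32 has an FTA preferential rate, but origin Durena is not Duristan; base rate stands.
Duty = $113,348.04 × 5% = $5,667.40.
Line 2 (7079.87, Solon, 1,542 kg, $85,920.24):
Base rate for 7079.87 is 9%.
Duty = $85,920.24 × 9% = $7,732.82.
Line 3 (3214.14, Solon, 3,124 units, $371,537.32):
Base rate for 3214.14 is $0.75/unit.
The additional-duty order on 3214.14 targets Durena, not Solon; it does not apply.
Duty = 3,124 × $0.75 = $2,343.00.
Line 4 (8142.52, Duristan, 811 units, $145,688.04):
Base rate for 8142.52 is 20%.
Origin Duristan is the FTA partner but 8142.52 is not on the preference list; base rate stands.
Duty = $145,688.04 × 20% = $29,137.61.
Total = $5,667.40 + $7,732.82 + $2,343.00 + $29,137.61 = $44,880.83.

$44,880.83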